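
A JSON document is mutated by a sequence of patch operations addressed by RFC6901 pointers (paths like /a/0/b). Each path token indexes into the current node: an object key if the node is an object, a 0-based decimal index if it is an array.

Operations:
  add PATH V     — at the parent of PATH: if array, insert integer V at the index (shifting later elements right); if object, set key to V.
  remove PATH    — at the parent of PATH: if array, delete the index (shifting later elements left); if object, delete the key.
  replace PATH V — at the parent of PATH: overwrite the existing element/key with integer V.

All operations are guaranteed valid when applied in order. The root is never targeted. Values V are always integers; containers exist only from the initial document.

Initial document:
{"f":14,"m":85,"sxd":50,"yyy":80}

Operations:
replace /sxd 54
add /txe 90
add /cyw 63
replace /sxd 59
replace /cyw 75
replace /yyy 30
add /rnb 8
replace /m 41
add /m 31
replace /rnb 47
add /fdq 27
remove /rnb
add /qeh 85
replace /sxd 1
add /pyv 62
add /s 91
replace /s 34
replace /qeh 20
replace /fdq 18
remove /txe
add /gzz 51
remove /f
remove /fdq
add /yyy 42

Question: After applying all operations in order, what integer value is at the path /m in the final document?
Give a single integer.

After op 1 (replace /sxd 54): {"f":14,"m":85,"sxd":54,"yyy":80}
After op 2 (add /txe 90): {"f":14,"m":85,"sxd":54,"txe":90,"yyy":80}
After op 3 (add /cyw 63): {"cyw":63,"f":14,"m":85,"sxd":54,"txe":90,"yyy":80}
After op 4 (replace /sxd 59): {"cyw":63,"f":14,"m":85,"sxd":59,"txe":90,"yyy":80}
After op 5 (replace /cyw 75): {"cyw":75,"f":14,"m":85,"sxd":59,"txe":90,"yyy":80}
After op 6 (replace /yyy 30): {"cyw":75,"f":14,"m":85,"sxd":59,"txe":90,"yyy":30}
After op 7 (add /rnb 8): {"cyw":75,"f":14,"m":85,"rnb":8,"sxd":59,"txe":90,"yyy":30}
After op 8 (replace /m 41): {"cyw":75,"f":14,"m":41,"rnb":8,"sxd":59,"txe":90,"yyy":30}
After op 9 (add /m 31): {"cyw":75,"f":14,"m":31,"rnb":8,"sxd":59,"txe":90,"yyy":30}
After op 10 (replace /rnb 47): {"cyw":75,"f":14,"m":31,"rnb":47,"sxd":59,"txe":90,"yyy":30}
After op 11 (add /fdq 27): {"cyw":75,"f":14,"fdq":27,"m":31,"rnb":47,"sxd":59,"txe":90,"yyy":30}
After op 12 (remove /rnb): {"cyw":75,"f":14,"fdq":27,"m":31,"sxd":59,"txe":90,"yyy":30}
After op 13 (add /qeh 85): {"cyw":75,"f":14,"fdq":27,"m":31,"qeh":85,"sxd":59,"txe":90,"yyy":30}
After op 14 (replace /sxd 1): {"cyw":75,"f":14,"fdq":27,"m":31,"qeh":85,"sxd":1,"txe":90,"yyy":30}
After op 15 (add /pyv 62): {"cyw":75,"f":14,"fdq":27,"m":31,"pyv":62,"qeh":85,"sxd":1,"txe":90,"yyy":30}
After op 16 (add /s 91): {"cyw":75,"f":14,"fdq":27,"m":31,"pyv":62,"qeh":85,"s":91,"sxd":1,"txe":90,"yyy":30}
After op 17 (replace /s 34): {"cyw":75,"f":14,"fdq":27,"m":31,"pyv":62,"qeh":85,"s":34,"sxd":1,"txe":90,"yyy":30}
After op 18 (replace /qeh 20): {"cyw":75,"f":14,"fdq":27,"m":31,"pyv":62,"qeh":20,"s":34,"sxd":1,"txe":90,"yyy":30}
After op 19 (replace /fdq 18): {"cyw":75,"f":14,"fdq":18,"m":31,"pyv":62,"qeh":20,"s":34,"sxd":1,"txe":90,"yyy":30}
After op 20 (remove /txe): {"cyw":75,"f":14,"fdq":18,"m":31,"pyv":62,"qeh":20,"s":34,"sxd":1,"yyy":30}
After op 21 (add /gzz 51): {"cyw":75,"f":14,"fdq":18,"gzz":51,"m":31,"pyv":62,"qeh":20,"s":34,"sxd":1,"yyy":30}
After op 22 (remove /f): {"cyw":75,"fdq":18,"gzz":51,"m":31,"pyv":62,"qeh":20,"s":34,"sxd":1,"yyy":30}
After op 23 (remove /fdq): {"cyw":75,"gzz":51,"m":31,"pyv":62,"qeh":20,"s":34,"sxd":1,"yyy":30}
After op 24 (add /yyy 42): {"cyw":75,"gzz":51,"m":31,"pyv":62,"qeh":20,"s":34,"sxd":1,"yyy":42}
Value at /m: 31

Answer: 31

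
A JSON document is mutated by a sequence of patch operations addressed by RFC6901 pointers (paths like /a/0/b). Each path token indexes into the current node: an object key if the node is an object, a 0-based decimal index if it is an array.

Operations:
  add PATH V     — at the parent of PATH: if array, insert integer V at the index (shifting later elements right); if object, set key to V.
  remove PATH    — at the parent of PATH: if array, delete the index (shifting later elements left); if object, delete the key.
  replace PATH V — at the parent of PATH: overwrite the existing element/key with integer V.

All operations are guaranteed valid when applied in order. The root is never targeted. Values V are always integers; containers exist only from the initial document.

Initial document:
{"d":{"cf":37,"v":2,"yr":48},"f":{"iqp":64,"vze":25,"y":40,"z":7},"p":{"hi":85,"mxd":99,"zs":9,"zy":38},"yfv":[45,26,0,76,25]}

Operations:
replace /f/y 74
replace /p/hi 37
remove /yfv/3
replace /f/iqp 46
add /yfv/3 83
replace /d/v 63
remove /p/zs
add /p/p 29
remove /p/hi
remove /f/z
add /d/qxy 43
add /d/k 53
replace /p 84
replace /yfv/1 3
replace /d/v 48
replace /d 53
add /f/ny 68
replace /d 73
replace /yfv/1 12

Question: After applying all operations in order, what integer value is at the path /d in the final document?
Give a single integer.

Answer: 73

Derivation:
After op 1 (replace /f/y 74): {"d":{"cf":37,"v":2,"yr":48},"f":{"iqp":64,"vze":25,"y":74,"z":7},"p":{"hi":85,"mxd":99,"zs":9,"zy":38},"yfv":[45,26,0,76,25]}
After op 2 (replace /p/hi 37): {"d":{"cf":37,"v":2,"yr":48},"f":{"iqp":64,"vze":25,"y":74,"z":7},"p":{"hi":37,"mxd":99,"zs":9,"zy":38},"yfv":[45,26,0,76,25]}
After op 3 (remove /yfv/3): {"d":{"cf":37,"v":2,"yr":48},"f":{"iqp":64,"vze":25,"y":74,"z":7},"p":{"hi":37,"mxd":99,"zs":9,"zy":38},"yfv":[45,26,0,25]}
After op 4 (replace /f/iqp 46): {"d":{"cf":37,"v":2,"yr":48},"f":{"iqp":46,"vze":25,"y":74,"z":7},"p":{"hi":37,"mxd":99,"zs":9,"zy":38},"yfv":[45,26,0,25]}
After op 5 (add /yfv/3 83): {"d":{"cf":37,"v":2,"yr":48},"f":{"iqp":46,"vze":25,"y":74,"z":7},"p":{"hi":37,"mxd":99,"zs":9,"zy":38},"yfv":[45,26,0,83,25]}
After op 6 (replace /d/v 63): {"d":{"cf":37,"v":63,"yr":48},"f":{"iqp":46,"vze":25,"y":74,"z":7},"p":{"hi":37,"mxd":99,"zs":9,"zy":38},"yfv":[45,26,0,83,25]}
After op 7 (remove /p/zs): {"d":{"cf":37,"v":63,"yr":48},"f":{"iqp":46,"vze":25,"y":74,"z":7},"p":{"hi":37,"mxd":99,"zy":38},"yfv":[45,26,0,83,25]}
After op 8 (add /p/p 29): {"d":{"cf":37,"v":63,"yr":48},"f":{"iqp":46,"vze":25,"y":74,"z":7},"p":{"hi":37,"mxd":99,"p":29,"zy":38},"yfv":[45,26,0,83,25]}
After op 9 (remove /p/hi): {"d":{"cf":37,"v":63,"yr":48},"f":{"iqp":46,"vze":25,"y":74,"z":7},"p":{"mxd":99,"p":29,"zy":38},"yfv":[45,26,0,83,25]}
After op 10 (remove /f/z): {"d":{"cf":37,"v":63,"yr":48},"f":{"iqp":46,"vze":25,"y":74},"p":{"mxd":99,"p":29,"zy":38},"yfv":[45,26,0,83,25]}
After op 11 (add /d/qxy 43): {"d":{"cf":37,"qxy":43,"v":63,"yr":48},"f":{"iqp":46,"vze":25,"y":74},"p":{"mxd":99,"p":29,"zy":38},"yfv":[45,26,0,83,25]}
After op 12 (add /d/k 53): {"d":{"cf":37,"k":53,"qxy":43,"v":63,"yr":48},"f":{"iqp":46,"vze":25,"y":74},"p":{"mxd":99,"p":29,"zy":38},"yfv":[45,26,0,83,25]}
After op 13 (replace /p 84): {"d":{"cf":37,"k":53,"qxy":43,"v":63,"yr":48},"f":{"iqp":46,"vze":25,"y":74},"p":84,"yfv":[45,26,0,83,25]}
After op 14 (replace /yfv/1 3): {"d":{"cf":37,"k":53,"qxy":43,"v":63,"yr":48},"f":{"iqp":46,"vze":25,"y":74},"p":84,"yfv":[45,3,0,83,25]}
After op 15 (replace /d/v 48): {"d":{"cf":37,"k":53,"qxy":43,"v":48,"yr":48},"f":{"iqp":46,"vze":25,"y":74},"p":84,"yfv":[45,3,0,83,25]}
After op 16 (replace /d 53): {"d":53,"f":{"iqp":46,"vze":25,"y":74},"p":84,"yfv":[45,3,0,83,25]}
After op 17 (add /f/ny 68): {"d":53,"f":{"iqp":46,"ny":68,"vze":25,"y":74},"p":84,"yfv":[45,3,0,83,25]}
After op 18 (replace /d 73): {"d":73,"f":{"iqp":46,"ny":68,"vze":25,"y":74},"p":84,"yfv":[45,3,0,83,25]}
After op 19 (replace /yfv/1 12): {"d":73,"f":{"iqp":46,"ny":68,"vze":25,"y":74},"p":84,"yfv":[45,12,0,83,25]}
Value at /d: 73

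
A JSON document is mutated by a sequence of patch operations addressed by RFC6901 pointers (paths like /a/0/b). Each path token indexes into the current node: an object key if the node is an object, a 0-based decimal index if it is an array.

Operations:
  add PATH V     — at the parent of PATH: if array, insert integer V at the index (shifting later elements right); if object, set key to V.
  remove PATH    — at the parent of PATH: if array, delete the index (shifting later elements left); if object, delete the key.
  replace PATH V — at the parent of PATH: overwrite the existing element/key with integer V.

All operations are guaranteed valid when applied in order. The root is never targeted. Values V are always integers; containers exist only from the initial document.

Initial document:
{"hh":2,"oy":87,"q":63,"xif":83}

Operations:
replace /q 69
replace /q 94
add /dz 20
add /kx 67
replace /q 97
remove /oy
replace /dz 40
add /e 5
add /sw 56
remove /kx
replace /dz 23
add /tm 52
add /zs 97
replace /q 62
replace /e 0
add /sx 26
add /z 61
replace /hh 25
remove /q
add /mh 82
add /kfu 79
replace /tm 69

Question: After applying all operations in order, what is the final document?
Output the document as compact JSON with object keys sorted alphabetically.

Answer: {"dz":23,"e":0,"hh":25,"kfu":79,"mh":82,"sw":56,"sx":26,"tm":69,"xif":83,"z":61,"zs":97}

Derivation:
After op 1 (replace /q 69): {"hh":2,"oy":87,"q":69,"xif":83}
After op 2 (replace /q 94): {"hh":2,"oy":87,"q":94,"xif":83}
After op 3 (add /dz 20): {"dz":20,"hh":2,"oy":87,"q":94,"xif":83}
After op 4 (add /kx 67): {"dz":20,"hh":2,"kx":67,"oy":87,"q":94,"xif":83}
After op 5 (replace /q 97): {"dz":20,"hh":2,"kx":67,"oy":87,"q":97,"xif":83}
After op 6 (remove /oy): {"dz":20,"hh":2,"kx":67,"q":97,"xif":83}
After op 7 (replace /dz 40): {"dz":40,"hh":2,"kx":67,"q":97,"xif":83}
After op 8 (add /e 5): {"dz":40,"e":5,"hh":2,"kx":67,"q":97,"xif":83}
After op 9 (add /sw 56): {"dz":40,"e":5,"hh":2,"kx":67,"q":97,"sw":56,"xif":83}
After op 10 (remove /kx): {"dz":40,"e":5,"hh":2,"q":97,"sw":56,"xif":83}
After op 11 (replace /dz 23): {"dz":23,"e":5,"hh":2,"q":97,"sw":56,"xif":83}
After op 12 (add /tm 52): {"dz":23,"e":5,"hh":2,"q":97,"sw":56,"tm":52,"xif":83}
After op 13 (add /zs 97): {"dz":23,"e":5,"hh":2,"q":97,"sw":56,"tm":52,"xif":83,"zs":97}
After op 14 (replace /q 62): {"dz":23,"e":5,"hh":2,"q":62,"sw":56,"tm":52,"xif":83,"zs":97}
After op 15 (replace /e 0): {"dz":23,"e":0,"hh":2,"q":62,"sw":56,"tm":52,"xif":83,"zs":97}
After op 16 (add /sx 26): {"dz":23,"e":0,"hh":2,"q":62,"sw":56,"sx":26,"tm":52,"xif":83,"zs":97}
After op 17 (add /z 61): {"dz":23,"e":0,"hh":2,"q":62,"sw":56,"sx":26,"tm":52,"xif":83,"z":61,"zs":97}
After op 18 (replace /hh 25): {"dz":23,"e":0,"hh":25,"q":62,"sw":56,"sx":26,"tm":52,"xif":83,"z":61,"zs":97}
After op 19 (remove /q): {"dz":23,"e":0,"hh":25,"sw":56,"sx":26,"tm":52,"xif":83,"z":61,"zs":97}
After op 20 (add /mh 82): {"dz":23,"e":0,"hh":25,"mh":82,"sw":56,"sx":26,"tm":52,"xif":83,"z":61,"zs":97}
After op 21 (add /kfu 79): {"dz":23,"e":0,"hh":25,"kfu":79,"mh":82,"sw":56,"sx":26,"tm":52,"xif":83,"z":61,"zs":97}
After op 22 (replace /tm 69): {"dz":23,"e":0,"hh":25,"kfu":79,"mh":82,"sw":56,"sx":26,"tm":69,"xif":83,"z":61,"zs":97}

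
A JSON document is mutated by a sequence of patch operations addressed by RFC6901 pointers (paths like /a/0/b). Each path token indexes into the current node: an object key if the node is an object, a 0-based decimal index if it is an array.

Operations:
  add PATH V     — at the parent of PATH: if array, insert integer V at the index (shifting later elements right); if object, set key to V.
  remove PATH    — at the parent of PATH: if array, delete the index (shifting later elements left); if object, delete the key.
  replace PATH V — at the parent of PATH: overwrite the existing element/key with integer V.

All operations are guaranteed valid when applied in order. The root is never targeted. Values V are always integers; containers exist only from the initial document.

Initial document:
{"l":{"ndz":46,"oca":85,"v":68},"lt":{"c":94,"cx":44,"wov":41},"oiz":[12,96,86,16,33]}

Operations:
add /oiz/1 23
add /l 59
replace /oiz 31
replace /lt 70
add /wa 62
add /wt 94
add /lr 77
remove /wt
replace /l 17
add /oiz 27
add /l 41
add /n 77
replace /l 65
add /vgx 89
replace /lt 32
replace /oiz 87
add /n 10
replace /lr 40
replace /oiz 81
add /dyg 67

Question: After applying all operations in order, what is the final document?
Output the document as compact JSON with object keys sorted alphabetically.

After op 1 (add /oiz/1 23): {"l":{"ndz":46,"oca":85,"v":68},"lt":{"c":94,"cx":44,"wov":41},"oiz":[12,23,96,86,16,33]}
After op 2 (add /l 59): {"l":59,"lt":{"c":94,"cx":44,"wov":41},"oiz":[12,23,96,86,16,33]}
After op 3 (replace /oiz 31): {"l":59,"lt":{"c":94,"cx":44,"wov":41},"oiz":31}
After op 4 (replace /lt 70): {"l":59,"lt":70,"oiz":31}
After op 5 (add /wa 62): {"l":59,"lt":70,"oiz":31,"wa":62}
After op 6 (add /wt 94): {"l":59,"lt":70,"oiz":31,"wa":62,"wt":94}
After op 7 (add /lr 77): {"l":59,"lr":77,"lt":70,"oiz":31,"wa":62,"wt":94}
After op 8 (remove /wt): {"l":59,"lr":77,"lt":70,"oiz":31,"wa":62}
After op 9 (replace /l 17): {"l":17,"lr":77,"lt":70,"oiz":31,"wa":62}
After op 10 (add /oiz 27): {"l":17,"lr":77,"lt":70,"oiz":27,"wa":62}
After op 11 (add /l 41): {"l":41,"lr":77,"lt":70,"oiz":27,"wa":62}
After op 12 (add /n 77): {"l":41,"lr":77,"lt":70,"n":77,"oiz":27,"wa":62}
After op 13 (replace /l 65): {"l":65,"lr":77,"lt":70,"n":77,"oiz":27,"wa":62}
After op 14 (add /vgx 89): {"l":65,"lr":77,"lt":70,"n":77,"oiz":27,"vgx":89,"wa":62}
After op 15 (replace /lt 32): {"l":65,"lr":77,"lt":32,"n":77,"oiz":27,"vgx":89,"wa":62}
After op 16 (replace /oiz 87): {"l":65,"lr":77,"lt":32,"n":77,"oiz":87,"vgx":89,"wa":62}
After op 17 (add /n 10): {"l":65,"lr":77,"lt":32,"n":10,"oiz":87,"vgx":89,"wa":62}
After op 18 (replace /lr 40): {"l":65,"lr":40,"lt":32,"n":10,"oiz":87,"vgx":89,"wa":62}
After op 19 (replace /oiz 81): {"l":65,"lr":40,"lt":32,"n":10,"oiz":81,"vgx":89,"wa":62}
After op 20 (add /dyg 67): {"dyg":67,"l":65,"lr":40,"lt":32,"n":10,"oiz":81,"vgx":89,"wa":62}

Answer: {"dyg":67,"l":65,"lr":40,"lt":32,"n":10,"oiz":81,"vgx":89,"wa":62}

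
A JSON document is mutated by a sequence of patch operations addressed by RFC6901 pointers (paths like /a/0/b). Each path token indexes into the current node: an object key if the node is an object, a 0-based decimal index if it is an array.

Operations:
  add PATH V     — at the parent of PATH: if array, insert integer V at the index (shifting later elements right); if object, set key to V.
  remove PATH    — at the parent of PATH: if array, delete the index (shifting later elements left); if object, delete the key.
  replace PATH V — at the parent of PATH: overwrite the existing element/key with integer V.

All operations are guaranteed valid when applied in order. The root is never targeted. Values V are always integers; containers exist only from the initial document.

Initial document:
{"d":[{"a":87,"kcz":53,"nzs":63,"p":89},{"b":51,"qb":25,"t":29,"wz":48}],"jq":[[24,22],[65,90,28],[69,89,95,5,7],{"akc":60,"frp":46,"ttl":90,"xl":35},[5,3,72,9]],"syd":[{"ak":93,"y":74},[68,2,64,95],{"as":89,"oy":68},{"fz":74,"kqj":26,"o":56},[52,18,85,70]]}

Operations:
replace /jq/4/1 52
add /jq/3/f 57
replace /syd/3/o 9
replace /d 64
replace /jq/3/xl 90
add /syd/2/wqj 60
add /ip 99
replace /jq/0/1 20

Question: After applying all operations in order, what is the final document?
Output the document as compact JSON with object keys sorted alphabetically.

After op 1 (replace /jq/4/1 52): {"d":[{"a":87,"kcz":53,"nzs":63,"p":89},{"b":51,"qb":25,"t":29,"wz":48}],"jq":[[24,22],[65,90,28],[69,89,95,5,7],{"akc":60,"frp":46,"ttl":90,"xl":35},[5,52,72,9]],"syd":[{"ak":93,"y":74},[68,2,64,95],{"as":89,"oy":68},{"fz":74,"kqj":26,"o":56},[52,18,85,70]]}
After op 2 (add /jq/3/f 57): {"d":[{"a":87,"kcz":53,"nzs":63,"p":89},{"b":51,"qb":25,"t":29,"wz":48}],"jq":[[24,22],[65,90,28],[69,89,95,5,7],{"akc":60,"f":57,"frp":46,"ttl":90,"xl":35},[5,52,72,9]],"syd":[{"ak":93,"y":74},[68,2,64,95],{"as":89,"oy":68},{"fz":74,"kqj":26,"o":56},[52,18,85,70]]}
After op 3 (replace /syd/3/o 9): {"d":[{"a":87,"kcz":53,"nzs":63,"p":89},{"b":51,"qb":25,"t":29,"wz":48}],"jq":[[24,22],[65,90,28],[69,89,95,5,7],{"akc":60,"f":57,"frp":46,"ttl":90,"xl":35},[5,52,72,9]],"syd":[{"ak":93,"y":74},[68,2,64,95],{"as":89,"oy":68},{"fz":74,"kqj":26,"o":9},[52,18,85,70]]}
After op 4 (replace /d 64): {"d":64,"jq":[[24,22],[65,90,28],[69,89,95,5,7],{"akc":60,"f":57,"frp":46,"ttl":90,"xl":35},[5,52,72,9]],"syd":[{"ak":93,"y":74},[68,2,64,95],{"as":89,"oy":68},{"fz":74,"kqj":26,"o":9},[52,18,85,70]]}
After op 5 (replace /jq/3/xl 90): {"d":64,"jq":[[24,22],[65,90,28],[69,89,95,5,7],{"akc":60,"f":57,"frp":46,"ttl":90,"xl":90},[5,52,72,9]],"syd":[{"ak":93,"y":74},[68,2,64,95],{"as":89,"oy":68},{"fz":74,"kqj":26,"o":9},[52,18,85,70]]}
After op 6 (add /syd/2/wqj 60): {"d":64,"jq":[[24,22],[65,90,28],[69,89,95,5,7],{"akc":60,"f":57,"frp":46,"ttl":90,"xl":90},[5,52,72,9]],"syd":[{"ak":93,"y":74},[68,2,64,95],{"as":89,"oy":68,"wqj":60},{"fz":74,"kqj":26,"o":9},[52,18,85,70]]}
After op 7 (add /ip 99): {"d":64,"ip":99,"jq":[[24,22],[65,90,28],[69,89,95,5,7],{"akc":60,"f":57,"frp":46,"ttl":90,"xl":90},[5,52,72,9]],"syd":[{"ak":93,"y":74},[68,2,64,95],{"as":89,"oy":68,"wqj":60},{"fz":74,"kqj":26,"o":9},[52,18,85,70]]}
After op 8 (replace /jq/0/1 20): {"d":64,"ip":99,"jq":[[24,20],[65,90,28],[69,89,95,5,7],{"akc":60,"f":57,"frp":46,"ttl":90,"xl":90},[5,52,72,9]],"syd":[{"ak":93,"y":74},[68,2,64,95],{"as":89,"oy":68,"wqj":60},{"fz":74,"kqj":26,"o":9},[52,18,85,70]]}

Answer: {"d":64,"ip":99,"jq":[[24,20],[65,90,28],[69,89,95,5,7],{"akc":60,"f":57,"frp":46,"ttl":90,"xl":90},[5,52,72,9]],"syd":[{"ak":93,"y":74},[68,2,64,95],{"as":89,"oy":68,"wqj":60},{"fz":74,"kqj":26,"o":9},[52,18,85,70]]}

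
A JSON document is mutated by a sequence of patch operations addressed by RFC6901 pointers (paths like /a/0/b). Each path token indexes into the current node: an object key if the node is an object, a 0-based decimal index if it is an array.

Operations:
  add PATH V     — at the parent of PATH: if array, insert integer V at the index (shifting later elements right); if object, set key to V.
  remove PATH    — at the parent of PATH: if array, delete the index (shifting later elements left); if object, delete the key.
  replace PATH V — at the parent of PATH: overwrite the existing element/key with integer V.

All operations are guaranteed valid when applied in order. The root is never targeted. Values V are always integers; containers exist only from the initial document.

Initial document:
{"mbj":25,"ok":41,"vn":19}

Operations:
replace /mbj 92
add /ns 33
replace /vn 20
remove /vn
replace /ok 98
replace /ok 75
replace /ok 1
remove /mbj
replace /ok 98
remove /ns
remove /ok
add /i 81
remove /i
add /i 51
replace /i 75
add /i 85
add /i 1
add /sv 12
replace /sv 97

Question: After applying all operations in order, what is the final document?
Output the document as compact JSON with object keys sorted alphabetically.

After op 1 (replace /mbj 92): {"mbj":92,"ok":41,"vn":19}
After op 2 (add /ns 33): {"mbj":92,"ns":33,"ok":41,"vn":19}
After op 3 (replace /vn 20): {"mbj":92,"ns":33,"ok":41,"vn":20}
After op 4 (remove /vn): {"mbj":92,"ns":33,"ok":41}
After op 5 (replace /ok 98): {"mbj":92,"ns":33,"ok":98}
After op 6 (replace /ok 75): {"mbj":92,"ns":33,"ok":75}
After op 7 (replace /ok 1): {"mbj":92,"ns":33,"ok":1}
After op 8 (remove /mbj): {"ns":33,"ok":1}
After op 9 (replace /ok 98): {"ns":33,"ok":98}
After op 10 (remove /ns): {"ok":98}
After op 11 (remove /ok): {}
After op 12 (add /i 81): {"i":81}
After op 13 (remove /i): {}
After op 14 (add /i 51): {"i":51}
After op 15 (replace /i 75): {"i":75}
After op 16 (add /i 85): {"i":85}
After op 17 (add /i 1): {"i":1}
After op 18 (add /sv 12): {"i":1,"sv":12}
After op 19 (replace /sv 97): {"i":1,"sv":97}

Answer: {"i":1,"sv":97}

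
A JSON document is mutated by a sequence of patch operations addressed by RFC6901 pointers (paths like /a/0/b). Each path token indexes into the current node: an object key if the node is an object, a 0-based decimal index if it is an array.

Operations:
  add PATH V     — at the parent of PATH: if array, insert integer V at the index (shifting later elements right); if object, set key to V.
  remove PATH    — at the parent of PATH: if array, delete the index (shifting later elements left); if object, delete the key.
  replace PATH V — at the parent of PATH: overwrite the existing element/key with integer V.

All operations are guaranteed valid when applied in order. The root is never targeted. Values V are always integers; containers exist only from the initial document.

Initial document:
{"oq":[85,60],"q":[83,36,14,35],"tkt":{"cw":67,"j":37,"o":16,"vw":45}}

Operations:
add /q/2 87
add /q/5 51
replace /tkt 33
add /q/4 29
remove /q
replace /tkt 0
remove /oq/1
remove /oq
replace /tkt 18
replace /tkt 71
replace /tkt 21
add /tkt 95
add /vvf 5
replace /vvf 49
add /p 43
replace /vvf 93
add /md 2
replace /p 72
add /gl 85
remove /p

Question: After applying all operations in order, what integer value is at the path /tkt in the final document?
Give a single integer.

Answer: 95

Derivation:
After op 1 (add /q/2 87): {"oq":[85,60],"q":[83,36,87,14,35],"tkt":{"cw":67,"j":37,"o":16,"vw":45}}
After op 2 (add /q/5 51): {"oq":[85,60],"q":[83,36,87,14,35,51],"tkt":{"cw":67,"j":37,"o":16,"vw":45}}
After op 3 (replace /tkt 33): {"oq":[85,60],"q":[83,36,87,14,35,51],"tkt":33}
After op 4 (add /q/4 29): {"oq":[85,60],"q":[83,36,87,14,29,35,51],"tkt":33}
After op 5 (remove /q): {"oq":[85,60],"tkt":33}
After op 6 (replace /tkt 0): {"oq":[85,60],"tkt":0}
After op 7 (remove /oq/1): {"oq":[85],"tkt":0}
After op 8 (remove /oq): {"tkt":0}
After op 9 (replace /tkt 18): {"tkt":18}
After op 10 (replace /tkt 71): {"tkt":71}
After op 11 (replace /tkt 21): {"tkt":21}
After op 12 (add /tkt 95): {"tkt":95}
After op 13 (add /vvf 5): {"tkt":95,"vvf":5}
After op 14 (replace /vvf 49): {"tkt":95,"vvf":49}
After op 15 (add /p 43): {"p":43,"tkt":95,"vvf":49}
After op 16 (replace /vvf 93): {"p":43,"tkt":95,"vvf":93}
After op 17 (add /md 2): {"md":2,"p":43,"tkt":95,"vvf":93}
After op 18 (replace /p 72): {"md":2,"p":72,"tkt":95,"vvf":93}
After op 19 (add /gl 85): {"gl":85,"md":2,"p":72,"tkt":95,"vvf":93}
After op 20 (remove /p): {"gl":85,"md":2,"tkt":95,"vvf":93}
Value at /tkt: 95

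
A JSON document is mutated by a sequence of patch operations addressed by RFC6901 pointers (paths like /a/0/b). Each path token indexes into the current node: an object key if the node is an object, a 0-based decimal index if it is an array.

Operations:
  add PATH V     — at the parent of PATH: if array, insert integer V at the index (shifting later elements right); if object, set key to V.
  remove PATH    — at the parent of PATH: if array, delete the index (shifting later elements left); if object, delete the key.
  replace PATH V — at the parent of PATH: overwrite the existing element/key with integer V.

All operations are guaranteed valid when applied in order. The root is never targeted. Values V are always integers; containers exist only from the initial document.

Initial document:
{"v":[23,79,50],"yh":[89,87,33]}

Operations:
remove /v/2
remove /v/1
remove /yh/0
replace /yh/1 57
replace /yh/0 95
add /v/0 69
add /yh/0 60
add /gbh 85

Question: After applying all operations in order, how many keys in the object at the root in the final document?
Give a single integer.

Answer: 3

Derivation:
After op 1 (remove /v/2): {"v":[23,79],"yh":[89,87,33]}
After op 2 (remove /v/1): {"v":[23],"yh":[89,87,33]}
After op 3 (remove /yh/0): {"v":[23],"yh":[87,33]}
After op 4 (replace /yh/1 57): {"v":[23],"yh":[87,57]}
After op 5 (replace /yh/0 95): {"v":[23],"yh":[95,57]}
After op 6 (add /v/0 69): {"v":[69,23],"yh":[95,57]}
After op 7 (add /yh/0 60): {"v":[69,23],"yh":[60,95,57]}
After op 8 (add /gbh 85): {"gbh":85,"v":[69,23],"yh":[60,95,57]}
Size at the root: 3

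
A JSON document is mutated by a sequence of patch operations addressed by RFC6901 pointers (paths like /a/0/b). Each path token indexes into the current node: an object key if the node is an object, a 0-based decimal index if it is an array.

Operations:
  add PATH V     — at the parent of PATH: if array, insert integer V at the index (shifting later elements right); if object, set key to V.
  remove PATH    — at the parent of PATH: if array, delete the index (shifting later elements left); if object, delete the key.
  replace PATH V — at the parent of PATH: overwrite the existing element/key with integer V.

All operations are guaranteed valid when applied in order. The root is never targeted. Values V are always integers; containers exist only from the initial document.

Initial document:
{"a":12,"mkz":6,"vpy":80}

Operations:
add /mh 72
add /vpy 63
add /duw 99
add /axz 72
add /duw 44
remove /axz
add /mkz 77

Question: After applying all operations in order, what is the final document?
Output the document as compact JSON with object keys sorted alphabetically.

After op 1 (add /mh 72): {"a":12,"mh":72,"mkz":6,"vpy":80}
After op 2 (add /vpy 63): {"a":12,"mh":72,"mkz":6,"vpy":63}
After op 3 (add /duw 99): {"a":12,"duw":99,"mh":72,"mkz":6,"vpy":63}
After op 4 (add /axz 72): {"a":12,"axz":72,"duw":99,"mh":72,"mkz":6,"vpy":63}
After op 5 (add /duw 44): {"a":12,"axz":72,"duw":44,"mh":72,"mkz":6,"vpy":63}
After op 6 (remove /axz): {"a":12,"duw":44,"mh":72,"mkz":6,"vpy":63}
After op 7 (add /mkz 77): {"a":12,"duw":44,"mh":72,"mkz":77,"vpy":63}

Answer: {"a":12,"duw":44,"mh":72,"mkz":77,"vpy":63}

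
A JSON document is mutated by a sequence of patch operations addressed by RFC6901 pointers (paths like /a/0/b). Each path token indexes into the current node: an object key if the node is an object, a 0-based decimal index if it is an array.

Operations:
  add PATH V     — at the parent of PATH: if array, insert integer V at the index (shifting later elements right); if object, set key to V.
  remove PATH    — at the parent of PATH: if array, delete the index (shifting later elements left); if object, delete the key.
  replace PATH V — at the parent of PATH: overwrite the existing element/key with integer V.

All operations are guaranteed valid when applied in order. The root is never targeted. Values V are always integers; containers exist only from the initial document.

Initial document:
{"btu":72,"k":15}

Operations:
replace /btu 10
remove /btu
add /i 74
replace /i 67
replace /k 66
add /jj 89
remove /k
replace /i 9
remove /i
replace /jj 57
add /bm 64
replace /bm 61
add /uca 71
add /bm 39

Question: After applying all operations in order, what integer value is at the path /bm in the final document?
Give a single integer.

After op 1 (replace /btu 10): {"btu":10,"k":15}
After op 2 (remove /btu): {"k":15}
After op 3 (add /i 74): {"i":74,"k":15}
After op 4 (replace /i 67): {"i":67,"k":15}
After op 5 (replace /k 66): {"i":67,"k":66}
After op 6 (add /jj 89): {"i":67,"jj":89,"k":66}
After op 7 (remove /k): {"i":67,"jj":89}
After op 8 (replace /i 9): {"i":9,"jj":89}
After op 9 (remove /i): {"jj":89}
After op 10 (replace /jj 57): {"jj":57}
After op 11 (add /bm 64): {"bm":64,"jj":57}
After op 12 (replace /bm 61): {"bm":61,"jj":57}
After op 13 (add /uca 71): {"bm":61,"jj":57,"uca":71}
After op 14 (add /bm 39): {"bm":39,"jj":57,"uca":71}
Value at /bm: 39

Answer: 39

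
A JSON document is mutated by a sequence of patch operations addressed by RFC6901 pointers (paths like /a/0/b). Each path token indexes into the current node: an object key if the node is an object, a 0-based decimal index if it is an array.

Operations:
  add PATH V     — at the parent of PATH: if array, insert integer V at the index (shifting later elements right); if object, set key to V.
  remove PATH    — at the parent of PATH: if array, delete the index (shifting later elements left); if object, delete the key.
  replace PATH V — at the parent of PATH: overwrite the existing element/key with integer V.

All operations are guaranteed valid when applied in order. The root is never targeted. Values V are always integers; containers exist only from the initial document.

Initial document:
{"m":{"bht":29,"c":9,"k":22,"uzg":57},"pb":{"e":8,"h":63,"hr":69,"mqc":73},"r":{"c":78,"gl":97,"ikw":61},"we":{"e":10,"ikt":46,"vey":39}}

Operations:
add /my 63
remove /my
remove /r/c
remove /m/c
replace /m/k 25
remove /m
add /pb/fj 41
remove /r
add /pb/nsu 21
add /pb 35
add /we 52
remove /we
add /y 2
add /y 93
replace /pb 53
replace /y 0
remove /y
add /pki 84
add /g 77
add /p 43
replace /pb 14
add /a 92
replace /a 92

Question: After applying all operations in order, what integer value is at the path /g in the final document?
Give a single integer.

After op 1 (add /my 63): {"m":{"bht":29,"c":9,"k":22,"uzg":57},"my":63,"pb":{"e":8,"h":63,"hr":69,"mqc":73},"r":{"c":78,"gl":97,"ikw":61},"we":{"e":10,"ikt":46,"vey":39}}
After op 2 (remove /my): {"m":{"bht":29,"c":9,"k":22,"uzg":57},"pb":{"e":8,"h":63,"hr":69,"mqc":73},"r":{"c":78,"gl":97,"ikw":61},"we":{"e":10,"ikt":46,"vey":39}}
After op 3 (remove /r/c): {"m":{"bht":29,"c":9,"k":22,"uzg":57},"pb":{"e":8,"h":63,"hr":69,"mqc":73},"r":{"gl":97,"ikw":61},"we":{"e":10,"ikt":46,"vey":39}}
After op 4 (remove /m/c): {"m":{"bht":29,"k":22,"uzg":57},"pb":{"e":8,"h":63,"hr":69,"mqc":73},"r":{"gl":97,"ikw":61},"we":{"e":10,"ikt":46,"vey":39}}
After op 5 (replace /m/k 25): {"m":{"bht":29,"k":25,"uzg":57},"pb":{"e":8,"h":63,"hr":69,"mqc":73},"r":{"gl":97,"ikw":61},"we":{"e":10,"ikt":46,"vey":39}}
After op 6 (remove /m): {"pb":{"e":8,"h":63,"hr":69,"mqc":73},"r":{"gl":97,"ikw":61},"we":{"e":10,"ikt":46,"vey":39}}
After op 7 (add /pb/fj 41): {"pb":{"e":8,"fj":41,"h":63,"hr":69,"mqc":73},"r":{"gl":97,"ikw":61},"we":{"e":10,"ikt":46,"vey":39}}
After op 8 (remove /r): {"pb":{"e":8,"fj":41,"h":63,"hr":69,"mqc":73},"we":{"e":10,"ikt":46,"vey":39}}
After op 9 (add /pb/nsu 21): {"pb":{"e":8,"fj":41,"h":63,"hr":69,"mqc":73,"nsu":21},"we":{"e":10,"ikt":46,"vey":39}}
After op 10 (add /pb 35): {"pb":35,"we":{"e":10,"ikt":46,"vey":39}}
After op 11 (add /we 52): {"pb":35,"we":52}
After op 12 (remove /we): {"pb":35}
After op 13 (add /y 2): {"pb":35,"y":2}
After op 14 (add /y 93): {"pb":35,"y":93}
After op 15 (replace /pb 53): {"pb":53,"y":93}
After op 16 (replace /y 0): {"pb":53,"y":0}
After op 17 (remove /y): {"pb":53}
After op 18 (add /pki 84): {"pb":53,"pki":84}
After op 19 (add /g 77): {"g":77,"pb":53,"pki":84}
After op 20 (add /p 43): {"g":77,"p":43,"pb":53,"pki":84}
After op 21 (replace /pb 14): {"g":77,"p":43,"pb":14,"pki":84}
After op 22 (add /a 92): {"a":92,"g":77,"p":43,"pb":14,"pki":84}
After op 23 (replace /a 92): {"a":92,"g":77,"p":43,"pb":14,"pki":84}
Value at /g: 77

Answer: 77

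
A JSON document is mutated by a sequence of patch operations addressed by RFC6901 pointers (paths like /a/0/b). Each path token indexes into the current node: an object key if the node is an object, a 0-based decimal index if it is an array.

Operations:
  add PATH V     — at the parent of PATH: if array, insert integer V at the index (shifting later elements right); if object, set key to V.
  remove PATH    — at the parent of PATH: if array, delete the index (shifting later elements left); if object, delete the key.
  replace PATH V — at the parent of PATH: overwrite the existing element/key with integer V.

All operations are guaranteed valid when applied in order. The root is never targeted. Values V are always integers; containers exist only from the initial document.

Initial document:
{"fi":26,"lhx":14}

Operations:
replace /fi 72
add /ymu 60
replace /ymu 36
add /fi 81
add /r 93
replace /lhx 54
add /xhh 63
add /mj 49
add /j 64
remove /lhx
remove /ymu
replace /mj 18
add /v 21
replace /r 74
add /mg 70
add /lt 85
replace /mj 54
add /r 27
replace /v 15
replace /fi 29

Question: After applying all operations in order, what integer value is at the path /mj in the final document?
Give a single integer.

After op 1 (replace /fi 72): {"fi":72,"lhx":14}
After op 2 (add /ymu 60): {"fi":72,"lhx":14,"ymu":60}
After op 3 (replace /ymu 36): {"fi":72,"lhx":14,"ymu":36}
After op 4 (add /fi 81): {"fi":81,"lhx":14,"ymu":36}
After op 5 (add /r 93): {"fi":81,"lhx":14,"r":93,"ymu":36}
After op 6 (replace /lhx 54): {"fi":81,"lhx":54,"r":93,"ymu":36}
After op 7 (add /xhh 63): {"fi":81,"lhx":54,"r":93,"xhh":63,"ymu":36}
After op 8 (add /mj 49): {"fi":81,"lhx":54,"mj":49,"r":93,"xhh":63,"ymu":36}
After op 9 (add /j 64): {"fi":81,"j":64,"lhx":54,"mj":49,"r":93,"xhh":63,"ymu":36}
After op 10 (remove /lhx): {"fi":81,"j":64,"mj":49,"r":93,"xhh":63,"ymu":36}
After op 11 (remove /ymu): {"fi":81,"j":64,"mj":49,"r":93,"xhh":63}
After op 12 (replace /mj 18): {"fi":81,"j":64,"mj":18,"r":93,"xhh":63}
After op 13 (add /v 21): {"fi":81,"j":64,"mj":18,"r":93,"v":21,"xhh":63}
After op 14 (replace /r 74): {"fi":81,"j":64,"mj":18,"r":74,"v":21,"xhh":63}
After op 15 (add /mg 70): {"fi":81,"j":64,"mg":70,"mj":18,"r":74,"v":21,"xhh":63}
After op 16 (add /lt 85): {"fi":81,"j":64,"lt":85,"mg":70,"mj":18,"r":74,"v":21,"xhh":63}
After op 17 (replace /mj 54): {"fi":81,"j":64,"lt":85,"mg":70,"mj":54,"r":74,"v":21,"xhh":63}
After op 18 (add /r 27): {"fi":81,"j":64,"lt":85,"mg":70,"mj":54,"r":27,"v":21,"xhh":63}
After op 19 (replace /v 15): {"fi":81,"j":64,"lt":85,"mg":70,"mj":54,"r":27,"v":15,"xhh":63}
After op 20 (replace /fi 29): {"fi":29,"j":64,"lt":85,"mg":70,"mj":54,"r":27,"v":15,"xhh":63}
Value at /mj: 54

Answer: 54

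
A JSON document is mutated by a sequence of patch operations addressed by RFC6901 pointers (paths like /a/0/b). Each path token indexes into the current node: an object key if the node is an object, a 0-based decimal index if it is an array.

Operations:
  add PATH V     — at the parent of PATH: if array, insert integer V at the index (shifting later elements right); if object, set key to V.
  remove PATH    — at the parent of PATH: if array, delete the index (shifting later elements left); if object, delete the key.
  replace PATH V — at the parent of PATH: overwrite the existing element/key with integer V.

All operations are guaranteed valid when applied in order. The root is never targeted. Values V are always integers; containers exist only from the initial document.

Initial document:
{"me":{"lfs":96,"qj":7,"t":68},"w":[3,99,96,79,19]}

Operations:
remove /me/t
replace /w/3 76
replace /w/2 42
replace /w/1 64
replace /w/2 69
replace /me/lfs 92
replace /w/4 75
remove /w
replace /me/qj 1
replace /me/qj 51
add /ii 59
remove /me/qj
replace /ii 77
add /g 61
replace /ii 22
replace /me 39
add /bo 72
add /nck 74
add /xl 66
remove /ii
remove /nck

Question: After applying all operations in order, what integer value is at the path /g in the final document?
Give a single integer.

Answer: 61

Derivation:
After op 1 (remove /me/t): {"me":{"lfs":96,"qj":7},"w":[3,99,96,79,19]}
After op 2 (replace /w/3 76): {"me":{"lfs":96,"qj":7},"w":[3,99,96,76,19]}
After op 3 (replace /w/2 42): {"me":{"lfs":96,"qj":7},"w":[3,99,42,76,19]}
After op 4 (replace /w/1 64): {"me":{"lfs":96,"qj":7},"w":[3,64,42,76,19]}
After op 5 (replace /w/2 69): {"me":{"lfs":96,"qj":7},"w":[3,64,69,76,19]}
After op 6 (replace /me/lfs 92): {"me":{"lfs":92,"qj":7},"w":[3,64,69,76,19]}
After op 7 (replace /w/4 75): {"me":{"lfs":92,"qj":7},"w":[3,64,69,76,75]}
After op 8 (remove /w): {"me":{"lfs":92,"qj":7}}
After op 9 (replace /me/qj 1): {"me":{"lfs":92,"qj":1}}
After op 10 (replace /me/qj 51): {"me":{"lfs":92,"qj":51}}
After op 11 (add /ii 59): {"ii":59,"me":{"lfs":92,"qj":51}}
After op 12 (remove /me/qj): {"ii":59,"me":{"lfs":92}}
After op 13 (replace /ii 77): {"ii":77,"me":{"lfs":92}}
After op 14 (add /g 61): {"g":61,"ii":77,"me":{"lfs":92}}
After op 15 (replace /ii 22): {"g":61,"ii":22,"me":{"lfs":92}}
After op 16 (replace /me 39): {"g":61,"ii":22,"me":39}
After op 17 (add /bo 72): {"bo":72,"g":61,"ii":22,"me":39}
After op 18 (add /nck 74): {"bo":72,"g":61,"ii":22,"me":39,"nck":74}
After op 19 (add /xl 66): {"bo":72,"g":61,"ii":22,"me":39,"nck":74,"xl":66}
After op 20 (remove /ii): {"bo":72,"g":61,"me":39,"nck":74,"xl":66}
After op 21 (remove /nck): {"bo":72,"g":61,"me":39,"xl":66}
Value at /g: 61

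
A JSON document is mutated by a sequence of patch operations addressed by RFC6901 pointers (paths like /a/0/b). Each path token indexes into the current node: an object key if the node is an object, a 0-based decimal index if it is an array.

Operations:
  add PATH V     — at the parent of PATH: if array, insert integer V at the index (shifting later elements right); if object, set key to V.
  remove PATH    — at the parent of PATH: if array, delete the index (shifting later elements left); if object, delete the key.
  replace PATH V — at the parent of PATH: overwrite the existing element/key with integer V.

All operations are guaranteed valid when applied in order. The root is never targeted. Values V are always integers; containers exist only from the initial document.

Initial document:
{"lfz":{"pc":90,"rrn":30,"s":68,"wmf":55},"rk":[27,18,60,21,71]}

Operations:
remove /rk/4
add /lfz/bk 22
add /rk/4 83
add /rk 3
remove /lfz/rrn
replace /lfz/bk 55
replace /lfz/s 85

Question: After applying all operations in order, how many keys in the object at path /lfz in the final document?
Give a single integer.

Answer: 4

Derivation:
After op 1 (remove /rk/4): {"lfz":{"pc":90,"rrn":30,"s":68,"wmf":55},"rk":[27,18,60,21]}
After op 2 (add /lfz/bk 22): {"lfz":{"bk":22,"pc":90,"rrn":30,"s":68,"wmf":55},"rk":[27,18,60,21]}
After op 3 (add /rk/4 83): {"lfz":{"bk":22,"pc":90,"rrn":30,"s":68,"wmf":55},"rk":[27,18,60,21,83]}
After op 4 (add /rk 3): {"lfz":{"bk":22,"pc":90,"rrn":30,"s":68,"wmf":55},"rk":3}
After op 5 (remove /lfz/rrn): {"lfz":{"bk":22,"pc":90,"s":68,"wmf":55},"rk":3}
After op 6 (replace /lfz/bk 55): {"lfz":{"bk":55,"pc":90,"s":68,"wmf":55},"rk":3}
After op 7 (replace /lfz/s 85): {"lfz":{"bk":55,"pc":90,"s":85,"wmf":55},"rk":3}
Size at path /lfz: 4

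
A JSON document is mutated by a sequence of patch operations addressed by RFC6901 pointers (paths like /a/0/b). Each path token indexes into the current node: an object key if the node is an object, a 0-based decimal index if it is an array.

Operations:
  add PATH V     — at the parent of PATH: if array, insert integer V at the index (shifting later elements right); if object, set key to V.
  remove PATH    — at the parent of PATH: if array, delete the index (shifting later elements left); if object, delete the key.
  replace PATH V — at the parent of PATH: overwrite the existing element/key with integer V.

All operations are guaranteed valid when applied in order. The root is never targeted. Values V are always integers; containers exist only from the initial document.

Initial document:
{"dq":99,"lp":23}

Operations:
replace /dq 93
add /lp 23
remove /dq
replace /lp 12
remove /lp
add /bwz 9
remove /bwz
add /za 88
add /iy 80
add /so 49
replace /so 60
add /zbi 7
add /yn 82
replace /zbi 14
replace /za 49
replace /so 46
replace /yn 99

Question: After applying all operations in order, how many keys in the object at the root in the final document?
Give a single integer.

After op 1 (replace /dq 93): {"dq":93,"lp":23}
After op 2 (add /lp 23): {"dq":93,"lp":23}
After op 3 (remove /dq): {"lp":23}
After op 4 (replace /lp 12): {"lp":12}
After op 5 (remove /lp): {}
After op 6 (add /bwz 9): {"bwz":9}
After op 7 (remove /bwz): {}
After op 8 (add /za 88): {"za":88}
After op 9 (add /iy 80): {"iy":80,"za":88}
After op 10 (add /so 49): {"iy":80,"so":49,"za":88}
After op 11 (replace /so 60): {"iy":80,"so":60,"za":88}
After op 12 (add /zbi 7): {"iy":80,"so":60,"za":88,"zbi":7}
After op 13 (add /yn 82): {"iy":80,"so":60,"yn":82,"za":88,"zbi":7}
After op 14 (replace /zbi 14): {"iy":80,"so":60,"yn":82,"za":88,"zbi":14}
After op 15 (replace /za 49): {"iy":80,"so":60,"yn":82,"za":49,"zbi":14}
After op 16 (replace /so 46): {"iy":80,"so":46,"yn":82,"za":49,"zbi":14}
After op 17 (replace /yn 99): {"iy":80,"so":46,"yn":99,"za":49,"zbi":14}
Size at the root: 5

Answer: 5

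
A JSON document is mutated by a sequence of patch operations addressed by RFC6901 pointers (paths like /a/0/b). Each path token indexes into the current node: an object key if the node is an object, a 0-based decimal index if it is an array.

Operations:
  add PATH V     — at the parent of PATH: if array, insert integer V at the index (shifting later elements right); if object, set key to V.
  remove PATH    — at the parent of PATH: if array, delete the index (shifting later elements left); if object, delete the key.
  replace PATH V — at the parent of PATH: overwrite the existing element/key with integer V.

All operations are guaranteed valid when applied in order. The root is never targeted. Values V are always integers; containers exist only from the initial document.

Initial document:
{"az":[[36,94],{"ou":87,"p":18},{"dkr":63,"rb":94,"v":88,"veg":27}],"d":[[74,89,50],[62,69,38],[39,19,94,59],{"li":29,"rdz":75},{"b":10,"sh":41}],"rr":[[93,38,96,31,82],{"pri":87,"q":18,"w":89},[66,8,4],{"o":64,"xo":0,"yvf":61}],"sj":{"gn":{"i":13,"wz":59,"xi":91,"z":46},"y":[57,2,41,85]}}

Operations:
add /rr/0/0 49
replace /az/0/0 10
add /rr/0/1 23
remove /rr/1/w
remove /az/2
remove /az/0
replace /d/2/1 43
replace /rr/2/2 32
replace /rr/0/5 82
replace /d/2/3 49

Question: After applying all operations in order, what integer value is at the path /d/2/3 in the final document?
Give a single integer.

Answer: 49

Derivation:
After op 1 (add /rr/0/0 49): {"az":[[36,94],{"ou":87,"p":18},{"dkr":63,"rb":94,"v":88,"veg":27}],"d":[[74,89,50],[62,69,38],[39,19,94,59],{"li":29,"rdz":75},{"b":10,"sh":41}],"rr":[[49,93,38,96,31,82],{"pri":87,"q":18,"w":89},[66,8,4],{"o":64,"xo":0,"yvf":61}],"sj":{"gn":{"i":13,"wz":59,"xi":91,"z":46},"y":[57,2,41,85]}}
After op 2 (replace /az/0/0 10): {"az":[[10,94],{"ou":87,"p":18},{"dkr":63,"rb":94,"v":88,"veg":27}],"d":[[74,89,50],[62,69,38],[39,19,94,59],{"li":29,"rdz":75},{"b":10,"sh":41}],"rr":[[49,93,38,96,31,82],{"pri":87,"q":18,"w":89},[66,8,4],{"o":64,"xo":0,"yvf":61}],"sj":{"gn":{"i":13,"wz":59,"xi":91,"z":46},"y":[57,2,41,85]}}
After op 3 (add /rr/0/1 23): {"az":[[10,94],{"ou":87,"p":18},{"dkr":63,"rb":94,"v":88,"veg":27}],"d":[[74,89,50],[62,69,38],[39,19,94,59],{"li":29,"rdz":75},{"b":10,"sh":41}],"rr":[[49,23,93,38,96,31,82],{"pri":87,"q":18,"w":89},[66,8,4],{"o":64,"xo":0,"yvf":61}],"sj":{"gn":{"i":13,"wz":59,"xi":91,"z":46},"y":[57,2,41,85]}}
After op 4 (remove /rr/1/w): {"az":[[10,94],{"ou":87,"p":18},{"dkr":63,"rb":94,"v":88,"veg":27}],"d":[[74,89,50],[62,69,38],[39,19,94,59],{"li":29,"rdz":75},{"b":10,"sh":41}],"rr":[[49,23,93,38,96,31,82],{"pri":87,"q":18},[66,8,4],{"o":64,"xo":0,"yvf":61}],"sj":{"gn":{"i":13,"wz":59,"xi":91,"z":46},"y":[57,2,41,85]}}
After op 5 (remove /az/2): {"az":[[10,94],{"ou":87,"p":18}],"d":[[74,89,50],[62,69,38],[39,19,94,59],{"li":29,"rdz":75},{"b":10,"sh":41}],"rr":[[49,23,93,38,96,31,82],{"pri":87,"q":18},[66,8,4],{"o":64,"xo":0,"yvf":61}],"sj":{"gn":{"i":13,"wz":59,"xi":91,"z":46},"y":[57,2,41,85]}}
After op 6 (remove /az/0): {"az":[{"ou":87,"p":18}],"d":[[74,89,50],[62,69,38],[39,19,94,59],{"li":29,"rdz":75},{"b":10,"sh":41}],"rr":[[49,23,93,38,96,31,82],{"pri":87,"q":18},[66,8,4],{"o":64,"xo":0,"yvf":61}],"sj":{"gn":{"i":13,"wz":59,"xi":91,"z":46},"y":[57,2,41,85]}}
After op 7 (replace /d/2/1 43): {"az":[{"ou":87,"p":18}],"d":[[74,89,50],[62,69,38],[39,43,94,59],{"li":29,"rdz":75},{"b":10,"sh":41}],"rr":[[49,23,93,38,96,31,82],{"pri":87,"q":18},[66,8,4],{"o":64,"xo":0,"yvf":61}],"sj":{"gn":{"i":13,"wz":59,"xi":91,"z":46},"y":[57,2,41,85]}}
After op 8 (replace /rr/2/2 32): {"az":[{"ou":87,"p":18}],"d":[[74,89,50],[62,69,38],[39,43,94,59],{"li":29,"rdz":75},{"b":10,"sh":41}],"rr":[[49,23,93,38,96,31,82],{"pri":87,"q":18},[66,8,32],{"o":64,"xo":0,"yvf":61}],"sj":{"gn":{"i":13,"wz":59,"xi":91,"z":46},"y":[57,2,41,85]}}
After op 9 (replace /rr/0/5 82): {"az":[{"ou":87,"p":18}],"d":[[74,89,50],[62,69,38],[39,43,94,59],{"li":29,"rdz":75},{"b":10,"sh":41}],"rr":[[49,23,93,38,96,82,82],{"pri":87,"q":18},[66,8,32],{"o":64,"xo":0,"yvf":61}],"sj":{"gn":{"i":13,"wz":59,"xi":91,"z":46},"y":[57,2,41,85]}}
After op 10 (replace /d/2/3 49): {"az":[{"ou":87,"p":18}],"d":[[74,89,50],[62,69,38],[39,43,94,49],{"li":29,"rdz":75},{"b":10,"sh":41}],"rr":[[49,23,93,38,96,82,82],{"pri":87,"q":18},[66,8,32],{"o":64,"xo":0,"yvf":61}],"sj":{"gn":{"i":13,"wz":59,"xi":91,"z":46},"y":[57,2,41,85]}}
Value at /d/2/3: 49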